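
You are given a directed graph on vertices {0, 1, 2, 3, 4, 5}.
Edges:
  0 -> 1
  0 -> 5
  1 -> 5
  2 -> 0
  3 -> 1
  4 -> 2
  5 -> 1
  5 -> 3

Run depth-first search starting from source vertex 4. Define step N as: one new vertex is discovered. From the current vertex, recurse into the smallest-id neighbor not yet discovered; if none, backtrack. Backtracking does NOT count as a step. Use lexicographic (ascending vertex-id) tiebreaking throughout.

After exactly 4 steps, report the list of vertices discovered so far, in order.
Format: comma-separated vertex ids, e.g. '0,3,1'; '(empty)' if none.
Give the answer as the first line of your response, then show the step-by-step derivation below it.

4,2,0,1

step 1: discover 4; path=4; order=4
step 2: discover 2; path=4>2; order=4,2
step 3: discover 0; path=4>2>0; order=4,2,0
step 4: discover 1; path=4>2>0>1; order=4,2,0,1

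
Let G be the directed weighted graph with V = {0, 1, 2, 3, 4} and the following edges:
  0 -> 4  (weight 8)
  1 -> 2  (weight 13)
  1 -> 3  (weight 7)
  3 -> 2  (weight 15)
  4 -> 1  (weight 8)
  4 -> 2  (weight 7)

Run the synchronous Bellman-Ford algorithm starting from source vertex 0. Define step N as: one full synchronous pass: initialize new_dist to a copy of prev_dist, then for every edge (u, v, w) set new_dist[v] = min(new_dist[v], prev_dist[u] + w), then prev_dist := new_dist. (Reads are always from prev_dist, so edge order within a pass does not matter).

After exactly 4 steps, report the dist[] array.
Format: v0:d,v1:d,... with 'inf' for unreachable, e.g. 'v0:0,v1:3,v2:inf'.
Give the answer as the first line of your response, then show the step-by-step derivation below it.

v0:0,v1:16,v2:15,v3:23,v4:8

step 1: dist = v0:0,v1:inf,v2:inf,v3:inf,v4:8
step 2: dist = v0:0,v1:16,v2:15,v3:inf,v4:8
step 3: dist = v0:0,v1:16,v2:15,v3:23,v4:8
step 4: dist = v0:0,v1:16,v2:15,v3:23,v4:8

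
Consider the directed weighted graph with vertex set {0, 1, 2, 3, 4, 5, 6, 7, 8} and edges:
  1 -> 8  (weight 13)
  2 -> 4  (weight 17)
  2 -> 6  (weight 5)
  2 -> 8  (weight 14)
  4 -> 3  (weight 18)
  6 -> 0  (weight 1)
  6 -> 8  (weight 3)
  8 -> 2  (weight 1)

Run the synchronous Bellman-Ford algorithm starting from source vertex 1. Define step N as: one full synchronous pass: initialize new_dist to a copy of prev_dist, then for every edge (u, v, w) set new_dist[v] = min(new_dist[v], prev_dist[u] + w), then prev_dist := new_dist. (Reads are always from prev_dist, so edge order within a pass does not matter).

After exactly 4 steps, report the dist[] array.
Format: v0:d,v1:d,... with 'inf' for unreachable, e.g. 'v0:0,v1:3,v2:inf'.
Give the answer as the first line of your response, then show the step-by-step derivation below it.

v0:20,v1:0,v2:14,v3:49,v4:31,v5:inf,v6:19,v7:inf,v8:13

step 1: dist = v0:inf,v1:0,v2:inf,v3:inf,v4:inf,v5:inf,v6:inf,v7:inf,v8:13
step 2: dist = v0:inf,v1:0,v2:14,v3:inf,v4:inf,v5:inf,v6:inf,v7:inf,v8:13
step 3: dist = v0:inf,v1:0,v2:14,v3:inf,v4:31,v5:inf,v6:19,v7:inf,v8:13
step 4: dist = v0:20,v1:0,v2:14,v3:49,v4:31,v5:inf,v6:19,v7:inf,v8:13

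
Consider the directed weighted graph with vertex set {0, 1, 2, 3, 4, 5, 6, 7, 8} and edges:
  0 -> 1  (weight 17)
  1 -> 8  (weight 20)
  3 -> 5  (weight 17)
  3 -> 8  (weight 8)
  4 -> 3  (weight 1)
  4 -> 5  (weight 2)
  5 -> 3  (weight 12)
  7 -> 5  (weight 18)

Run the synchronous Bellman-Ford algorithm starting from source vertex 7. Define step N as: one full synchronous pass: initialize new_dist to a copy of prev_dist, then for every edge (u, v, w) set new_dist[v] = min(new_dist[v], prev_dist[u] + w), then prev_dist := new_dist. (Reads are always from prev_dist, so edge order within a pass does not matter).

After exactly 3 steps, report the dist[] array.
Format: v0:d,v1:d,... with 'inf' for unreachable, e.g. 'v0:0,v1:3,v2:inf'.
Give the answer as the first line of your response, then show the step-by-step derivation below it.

v0:inf,v1:inf,v2:inf,v3:30,v4:inf,v5:18,v6:inf,v7:0,v8:38

step 1: dist = v0:inf,v1:inf,v2:inf,v3:inf,v4:inf,v5:18,v6:inf,v7:0,v8:inf
step 2: dist = v0:inf,v1:inf,v2:inf,v3:30,v4:inf,v5:18,v6:inf,v7:0,v8:inf
step 3: dist = v0:inf,v1:inf,v2:inf,v3:30,v4:inf,v5:18,v6:inf,v7:0,v8:38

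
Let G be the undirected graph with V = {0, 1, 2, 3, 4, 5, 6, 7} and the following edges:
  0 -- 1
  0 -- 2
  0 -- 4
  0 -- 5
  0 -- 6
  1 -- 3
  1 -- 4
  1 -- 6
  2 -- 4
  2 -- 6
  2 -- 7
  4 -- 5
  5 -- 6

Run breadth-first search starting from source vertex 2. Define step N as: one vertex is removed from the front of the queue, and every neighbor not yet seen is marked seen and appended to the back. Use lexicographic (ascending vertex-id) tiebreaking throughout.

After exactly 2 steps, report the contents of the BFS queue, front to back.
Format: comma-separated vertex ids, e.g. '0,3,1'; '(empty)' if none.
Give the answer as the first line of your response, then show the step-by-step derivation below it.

4,6,7,1,5

step 1: dequeue 2; queue=[0,4,6,7]; order=2
step 2: dequeue 0; queue=[4,6,7,1,5]; order=2,0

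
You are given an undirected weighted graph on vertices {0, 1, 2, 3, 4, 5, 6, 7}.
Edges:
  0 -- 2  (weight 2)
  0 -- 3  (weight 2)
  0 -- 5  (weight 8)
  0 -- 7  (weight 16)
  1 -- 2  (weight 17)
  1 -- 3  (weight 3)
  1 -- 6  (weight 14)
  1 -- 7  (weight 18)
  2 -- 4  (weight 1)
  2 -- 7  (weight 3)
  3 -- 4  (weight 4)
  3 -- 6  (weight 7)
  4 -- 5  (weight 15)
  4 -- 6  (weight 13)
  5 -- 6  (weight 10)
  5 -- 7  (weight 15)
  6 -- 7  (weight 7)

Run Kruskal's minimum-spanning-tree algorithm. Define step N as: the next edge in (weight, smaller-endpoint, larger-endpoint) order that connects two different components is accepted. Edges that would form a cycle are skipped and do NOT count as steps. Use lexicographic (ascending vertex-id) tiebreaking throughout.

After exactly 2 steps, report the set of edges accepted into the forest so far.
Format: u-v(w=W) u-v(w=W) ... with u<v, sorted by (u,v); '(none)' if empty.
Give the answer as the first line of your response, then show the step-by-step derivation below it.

0-2(w=2) 2-4(w=1)

step 1: add edge 2-4 (w=1); MST = {2-4(w=1)}
step 2: add edge 0-2 (w=2); MST = {0-2(w=2) 2-4(w=1)}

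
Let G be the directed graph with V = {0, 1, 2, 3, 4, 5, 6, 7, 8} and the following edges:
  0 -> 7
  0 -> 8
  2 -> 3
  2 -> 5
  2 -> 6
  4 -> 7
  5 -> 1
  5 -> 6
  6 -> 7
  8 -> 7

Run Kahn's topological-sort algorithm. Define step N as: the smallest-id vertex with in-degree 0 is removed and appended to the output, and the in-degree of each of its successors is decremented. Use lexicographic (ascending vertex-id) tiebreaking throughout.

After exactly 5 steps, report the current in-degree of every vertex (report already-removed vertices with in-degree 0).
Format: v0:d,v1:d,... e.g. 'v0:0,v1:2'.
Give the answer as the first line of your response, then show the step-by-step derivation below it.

v0:0,v1:0,v2:0,v3:0,v4:0,v5:0,v6:0,v7:2,v8:0

step 1: output 0; order=[0]; indeg=(0,1,0,1,0,1,2,3,0)
step 2: output 2; order=[0,2]; indeg=(0,1,0,0,0,0,1,3,0)
step 3: output 3; order=[0,2,3]; indeg=(0,1,0,0,0,0,1,3,0)
step 4: output 4; order=[0,2,3,4]; indeg=(0,1,0,0,0,0,1,2,0)
step 5: output 5; order=[0,2,3,4,5]; indeg=(0,0,0,0,0,0,0,2,0)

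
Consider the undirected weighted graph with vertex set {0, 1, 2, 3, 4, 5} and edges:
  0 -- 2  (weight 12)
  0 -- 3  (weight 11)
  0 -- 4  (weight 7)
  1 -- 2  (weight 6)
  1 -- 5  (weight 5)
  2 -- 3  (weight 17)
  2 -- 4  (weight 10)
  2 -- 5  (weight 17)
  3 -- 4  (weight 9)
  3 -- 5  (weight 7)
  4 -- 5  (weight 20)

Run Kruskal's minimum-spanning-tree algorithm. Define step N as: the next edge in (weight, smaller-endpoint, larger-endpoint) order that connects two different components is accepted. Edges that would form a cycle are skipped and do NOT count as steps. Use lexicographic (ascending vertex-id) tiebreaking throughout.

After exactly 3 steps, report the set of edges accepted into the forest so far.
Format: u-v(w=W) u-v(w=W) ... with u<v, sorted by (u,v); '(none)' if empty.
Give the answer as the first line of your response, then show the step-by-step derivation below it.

0-4(w=7) 1-2(w=6) 1-5(w=5)

step 1: add edge 1-5 (w=5); MST = {1-5(w=5)}
step 2: add edge 1-2 (w=6); MST = {1-2(w=6) 1-5(w=5)}
step 3: add edge 0-4 (w=7); MST = {0-4(w=7) 1-2(w=6) 1-5(w=5)}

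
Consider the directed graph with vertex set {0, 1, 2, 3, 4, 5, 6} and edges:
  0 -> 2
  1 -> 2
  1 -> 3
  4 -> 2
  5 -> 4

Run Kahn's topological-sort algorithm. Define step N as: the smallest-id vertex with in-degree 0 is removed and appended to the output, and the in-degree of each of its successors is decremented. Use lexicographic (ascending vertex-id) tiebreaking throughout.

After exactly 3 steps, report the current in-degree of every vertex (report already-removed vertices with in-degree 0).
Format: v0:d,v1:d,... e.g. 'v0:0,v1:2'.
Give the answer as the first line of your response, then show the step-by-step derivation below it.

v0:0,v1:0,v2:1,v3:0,v4:1,v5:0,v6:0

step 1: output 0; order=[0]; indeg=(0,0,2,1,1,0,0)
step 2: output 1; order=[0,1]; indeg=(0,0,1,0,1,0,0)
step 3: output 3; order=[0,1,3]; indeg=(0,0,1,0,1,0,0)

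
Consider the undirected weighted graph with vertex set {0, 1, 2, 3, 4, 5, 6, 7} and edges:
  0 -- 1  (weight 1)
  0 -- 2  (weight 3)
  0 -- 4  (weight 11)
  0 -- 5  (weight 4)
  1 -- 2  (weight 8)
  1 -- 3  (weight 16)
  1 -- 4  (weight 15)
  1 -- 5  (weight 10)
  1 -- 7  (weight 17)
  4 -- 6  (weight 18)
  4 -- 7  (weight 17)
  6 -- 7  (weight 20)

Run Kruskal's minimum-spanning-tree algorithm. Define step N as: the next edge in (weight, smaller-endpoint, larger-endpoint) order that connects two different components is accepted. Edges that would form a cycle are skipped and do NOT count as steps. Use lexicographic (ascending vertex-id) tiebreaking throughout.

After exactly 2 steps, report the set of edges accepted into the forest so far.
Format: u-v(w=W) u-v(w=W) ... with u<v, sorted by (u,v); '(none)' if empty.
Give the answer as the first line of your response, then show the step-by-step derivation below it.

0-1(w=1) 0-2(w=3)

step 1: add edge 0-1 (w=1); MST = {0-1(w=1)}
step 2: add edge 0-2 (w=3); MST = {0-1(w=1) 0-2(w=3)}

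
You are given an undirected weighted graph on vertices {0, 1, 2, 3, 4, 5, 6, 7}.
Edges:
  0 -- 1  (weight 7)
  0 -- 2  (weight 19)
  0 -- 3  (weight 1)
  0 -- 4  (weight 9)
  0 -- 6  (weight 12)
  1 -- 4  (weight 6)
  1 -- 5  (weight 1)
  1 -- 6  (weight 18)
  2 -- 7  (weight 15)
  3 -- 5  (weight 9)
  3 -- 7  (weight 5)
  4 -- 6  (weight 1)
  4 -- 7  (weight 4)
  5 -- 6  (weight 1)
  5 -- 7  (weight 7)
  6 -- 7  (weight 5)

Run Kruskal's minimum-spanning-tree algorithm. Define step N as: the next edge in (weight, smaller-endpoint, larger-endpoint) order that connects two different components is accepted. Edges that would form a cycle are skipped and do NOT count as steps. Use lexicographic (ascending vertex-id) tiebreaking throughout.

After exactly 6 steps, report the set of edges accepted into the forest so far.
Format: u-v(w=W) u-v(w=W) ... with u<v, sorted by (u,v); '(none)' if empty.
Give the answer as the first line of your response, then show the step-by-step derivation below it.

0-3(w=1) 1-5(w=1) 3-7(w=5) 4-6(w=1) 4-7(w=4) 5-6(w=1)

step 1: add edge 0-3 (w=1); MST = {0-3(w=1)}
step 2: add edge 1-5 (w=1); MST = {0-3(w=1) 1-5(w=1)}
step 3: add edge 4-6 (w=1); MST = {0-3(w=1) 1-5(w=1) 4-6(w=1)}
step 4: add edge 5-6 (w=1); MST = {0-3(w=1) 1-5(w=1) 4-6(w=1) 5-6(w=1)}
step 5: add edge 4-7 (w=4); MST = {0-3(w=1) 1-5(w=1) 4-6(w=1) 4-7(w=4) 5-6(w=1)}
step 6: add edge 3-7 (w=5); MST = {0-3(w=1) 1-5(w=1) 3-7(w=5) 4-6(w=1) 4-7(w=4) 5-6(w=1)}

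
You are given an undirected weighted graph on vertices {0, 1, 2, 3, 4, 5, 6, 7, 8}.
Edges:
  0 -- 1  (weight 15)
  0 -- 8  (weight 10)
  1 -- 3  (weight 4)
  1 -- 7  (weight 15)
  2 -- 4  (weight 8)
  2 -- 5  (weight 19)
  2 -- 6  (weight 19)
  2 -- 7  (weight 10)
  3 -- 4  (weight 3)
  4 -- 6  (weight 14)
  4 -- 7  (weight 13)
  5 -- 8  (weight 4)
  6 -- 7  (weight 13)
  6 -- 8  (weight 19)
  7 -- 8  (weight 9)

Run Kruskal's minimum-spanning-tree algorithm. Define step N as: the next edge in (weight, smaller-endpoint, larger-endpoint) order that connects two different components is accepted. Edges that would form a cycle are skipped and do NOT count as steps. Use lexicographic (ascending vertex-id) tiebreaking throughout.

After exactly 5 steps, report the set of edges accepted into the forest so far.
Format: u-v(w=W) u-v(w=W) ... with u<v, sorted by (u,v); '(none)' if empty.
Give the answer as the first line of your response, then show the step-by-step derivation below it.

1-3(w=4) 2-4(w=8) 3-4(w=3) 5-8(w=4) 7-8(w=9)

step 1: add edge 3-4 (w=3); MST = {3-4(w=3)}
step 2: add edge 1-3 (w=4); MST = {1-3(w=4) 3-4(w=3)}
step 3: add edge 5-8 (w=4); MST = {1-3(w=4) 3-4(w=3) 5-8(w=4)}
step 4: add edge 2-4 (w=8); MST = {1-3(w=4) 2-4(w=8) 3-4(w=3) 5-8(w=4)}
step 5: add edge 7-8 (w=9); MST = {1-3(w=4) 2-4(w=8) 3-4(w=3) 5-8(w=4) 7-8(w=9)}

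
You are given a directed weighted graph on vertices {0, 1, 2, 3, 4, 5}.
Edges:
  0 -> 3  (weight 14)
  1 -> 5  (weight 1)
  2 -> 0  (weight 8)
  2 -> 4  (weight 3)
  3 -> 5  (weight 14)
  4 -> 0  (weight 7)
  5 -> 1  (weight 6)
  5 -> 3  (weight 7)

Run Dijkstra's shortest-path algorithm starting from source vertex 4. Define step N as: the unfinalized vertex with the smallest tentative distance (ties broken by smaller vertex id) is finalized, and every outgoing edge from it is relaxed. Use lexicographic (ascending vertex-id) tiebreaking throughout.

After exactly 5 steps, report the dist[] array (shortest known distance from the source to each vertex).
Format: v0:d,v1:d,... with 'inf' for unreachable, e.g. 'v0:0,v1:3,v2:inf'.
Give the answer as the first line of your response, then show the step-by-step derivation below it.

v0:7,v1:41,v2:inf,v3:21,v4:0,v5:35

step 1: dist = v0:7,v1:inf,v2:inf,v3:inf,v4:0,v5:inf
step 2: dist = v0:7,v1:inf,v2:inf,v3:21,v4:0,v5:inf
step 3: dist = v0:7,v1:inf,v2:inf,v3:21,v4:0,v5:35
step 4: dist = v0:7,v1:41,v2:inf,v3:21,v4:0,v5:35
step 5: dist = v0:7,v1:41,v2:inf,v3:21,v4:0,v5:35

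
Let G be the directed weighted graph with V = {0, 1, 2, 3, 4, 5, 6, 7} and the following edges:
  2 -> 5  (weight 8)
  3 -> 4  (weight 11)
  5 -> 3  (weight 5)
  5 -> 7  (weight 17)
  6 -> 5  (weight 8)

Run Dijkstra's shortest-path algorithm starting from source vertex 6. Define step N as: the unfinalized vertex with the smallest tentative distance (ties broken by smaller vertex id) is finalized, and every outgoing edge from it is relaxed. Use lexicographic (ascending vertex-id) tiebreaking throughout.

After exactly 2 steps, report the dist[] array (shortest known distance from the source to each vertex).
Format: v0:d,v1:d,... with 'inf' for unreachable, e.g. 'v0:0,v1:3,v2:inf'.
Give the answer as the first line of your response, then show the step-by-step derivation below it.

v0:inf,v1:inf,v2:inf,v3:13,v4:inf,v5:8,v6:0,v7:25

step 1: dist = v0:inf,v1:inf,v2:inf,v3:inf,v4:inf,v5:8,v6:0,v7:inf
step 2: dist = v0:inf,v1:inf,v2:inf,v3:13,v4:inf,v5:8,v6:0,v7:25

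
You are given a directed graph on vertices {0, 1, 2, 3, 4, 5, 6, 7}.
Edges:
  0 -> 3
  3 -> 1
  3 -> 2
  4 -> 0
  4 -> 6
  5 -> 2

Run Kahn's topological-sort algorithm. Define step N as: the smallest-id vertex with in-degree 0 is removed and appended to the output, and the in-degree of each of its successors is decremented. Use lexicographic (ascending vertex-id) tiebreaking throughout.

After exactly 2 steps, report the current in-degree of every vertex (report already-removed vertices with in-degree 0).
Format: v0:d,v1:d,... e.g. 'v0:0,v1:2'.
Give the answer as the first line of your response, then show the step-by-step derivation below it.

v0:0,v1:1,v2:2,v3:0,v4:0,v5:0,v6:0,v7:0

step 1: output 4; order=[4]; indeg=(0,1,2,1,0,0,0,0)
step 2: output 0; order=[4,0]; indeg=(0,1,2,0,0,0,0,0)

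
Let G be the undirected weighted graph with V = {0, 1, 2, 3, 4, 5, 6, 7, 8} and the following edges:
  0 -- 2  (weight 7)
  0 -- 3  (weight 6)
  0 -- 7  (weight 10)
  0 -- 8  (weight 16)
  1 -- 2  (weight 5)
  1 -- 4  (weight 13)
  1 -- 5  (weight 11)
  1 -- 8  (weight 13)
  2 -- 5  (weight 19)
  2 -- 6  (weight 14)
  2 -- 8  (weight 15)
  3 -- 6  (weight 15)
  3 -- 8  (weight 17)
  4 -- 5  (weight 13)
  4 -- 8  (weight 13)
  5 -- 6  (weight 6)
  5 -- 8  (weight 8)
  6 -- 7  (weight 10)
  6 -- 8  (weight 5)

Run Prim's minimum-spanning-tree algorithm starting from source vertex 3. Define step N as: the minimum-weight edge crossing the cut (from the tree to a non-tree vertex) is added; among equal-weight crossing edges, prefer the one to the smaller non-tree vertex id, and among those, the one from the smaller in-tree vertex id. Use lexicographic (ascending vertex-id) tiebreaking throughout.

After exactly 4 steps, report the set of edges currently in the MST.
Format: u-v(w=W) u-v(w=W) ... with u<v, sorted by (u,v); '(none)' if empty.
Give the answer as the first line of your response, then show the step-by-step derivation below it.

0-2(w=7) 0-3(w=6) 0-7(w=10) 1-2(w=5)

step 1: add edge 0-3 (w=6); MST = {0-3(w=6)}
step 2: add edge 0-2 (w=7); MST = {0-2(w=7) 0-3(w=6)}
step 3: add edge 1-2 (w=5); MST = {0-2(w=7) 0-3(w=6) 1-2(w=5)}
step 4: add edge 0-7 (w=10); MST = {0-2(w=7) 0-3(w=6) 0-7(w=10) 1-2(w=5)}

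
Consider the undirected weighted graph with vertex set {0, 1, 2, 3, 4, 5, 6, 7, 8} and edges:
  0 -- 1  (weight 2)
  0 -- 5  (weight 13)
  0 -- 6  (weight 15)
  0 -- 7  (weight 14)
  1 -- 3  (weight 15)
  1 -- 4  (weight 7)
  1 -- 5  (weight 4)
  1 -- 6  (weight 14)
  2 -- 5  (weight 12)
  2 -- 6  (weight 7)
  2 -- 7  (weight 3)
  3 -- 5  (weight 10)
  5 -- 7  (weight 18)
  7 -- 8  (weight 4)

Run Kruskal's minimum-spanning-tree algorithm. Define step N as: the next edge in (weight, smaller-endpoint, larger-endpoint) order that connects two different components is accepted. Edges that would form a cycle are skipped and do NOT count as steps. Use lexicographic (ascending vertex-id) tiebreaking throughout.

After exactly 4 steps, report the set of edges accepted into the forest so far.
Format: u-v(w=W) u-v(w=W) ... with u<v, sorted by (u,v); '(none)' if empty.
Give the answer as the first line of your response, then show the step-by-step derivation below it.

0-1(w=2) 1-5(w=4) 2-7(w=3) 7-8(w=4)

step 1: add edge 0-1 (w=2); MST = {0-1(w=2)}
step 2: add edge 2-7 (w=3); MST = {0-1(w=2) 2-7(w=3)}
step 3: add edge 1-5 (w=4); MST = {0-1(w=2) 1-5(w=4) 2-7(w=3)}
step 4: add edge 7-8 (w=4); MST = {0-1(w=2) 1-5(w=4) 2-7(w=3) 7-8(w=4)}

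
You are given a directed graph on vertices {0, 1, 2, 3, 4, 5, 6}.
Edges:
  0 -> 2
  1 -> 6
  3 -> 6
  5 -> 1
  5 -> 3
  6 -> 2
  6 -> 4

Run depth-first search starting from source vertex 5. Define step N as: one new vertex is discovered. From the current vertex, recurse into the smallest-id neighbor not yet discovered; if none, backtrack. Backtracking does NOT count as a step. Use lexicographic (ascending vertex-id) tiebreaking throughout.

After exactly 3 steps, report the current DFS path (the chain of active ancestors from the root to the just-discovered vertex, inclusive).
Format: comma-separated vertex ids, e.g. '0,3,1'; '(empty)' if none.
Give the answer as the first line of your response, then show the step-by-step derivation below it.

5,1,6

step 1: discover 5; path=5; order=5
step 2: discover 1; path=5>1; order=5,1
step 3: discover 6; path=5>1>6; order=5,1,6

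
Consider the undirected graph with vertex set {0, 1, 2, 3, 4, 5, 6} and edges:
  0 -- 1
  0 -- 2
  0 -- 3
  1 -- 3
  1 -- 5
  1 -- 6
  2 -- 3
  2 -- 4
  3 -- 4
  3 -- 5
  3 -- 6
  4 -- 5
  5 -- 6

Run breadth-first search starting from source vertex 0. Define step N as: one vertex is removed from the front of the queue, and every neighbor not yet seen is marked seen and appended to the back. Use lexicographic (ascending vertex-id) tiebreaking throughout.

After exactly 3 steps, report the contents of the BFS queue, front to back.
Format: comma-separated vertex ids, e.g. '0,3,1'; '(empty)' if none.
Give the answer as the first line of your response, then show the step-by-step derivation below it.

3,5,6,4

step 1: dequeue 0; queue=[1,2,3]; order=0
step 2: dequeue 1; queue=[2,3,5,6]; order=0,1
step 3: dequeue 2; queue=[3,5,6,4]; order=0,1,2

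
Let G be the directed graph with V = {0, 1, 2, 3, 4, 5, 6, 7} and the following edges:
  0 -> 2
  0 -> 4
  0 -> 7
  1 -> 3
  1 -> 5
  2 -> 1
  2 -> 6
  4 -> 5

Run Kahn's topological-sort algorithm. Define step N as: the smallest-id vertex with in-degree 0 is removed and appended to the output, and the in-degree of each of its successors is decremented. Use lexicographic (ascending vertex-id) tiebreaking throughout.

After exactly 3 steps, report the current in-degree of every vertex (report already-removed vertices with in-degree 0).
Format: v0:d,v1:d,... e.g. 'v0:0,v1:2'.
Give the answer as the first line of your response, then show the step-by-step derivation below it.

v0:0,v1:0,v2:0,v3:0,v4:0,v5:1,v6:0,v7:0

step 1: output 0; order=[0]; indeg=(0,1,0,1,0,2,1,0)
step 2: output 2; order=[0,2]; indeg=(0,0,0,1,0,2,0,0)
step 3: output 1; order=[0,2,1]; indeg=(0,0,0,0,0,1,0,0)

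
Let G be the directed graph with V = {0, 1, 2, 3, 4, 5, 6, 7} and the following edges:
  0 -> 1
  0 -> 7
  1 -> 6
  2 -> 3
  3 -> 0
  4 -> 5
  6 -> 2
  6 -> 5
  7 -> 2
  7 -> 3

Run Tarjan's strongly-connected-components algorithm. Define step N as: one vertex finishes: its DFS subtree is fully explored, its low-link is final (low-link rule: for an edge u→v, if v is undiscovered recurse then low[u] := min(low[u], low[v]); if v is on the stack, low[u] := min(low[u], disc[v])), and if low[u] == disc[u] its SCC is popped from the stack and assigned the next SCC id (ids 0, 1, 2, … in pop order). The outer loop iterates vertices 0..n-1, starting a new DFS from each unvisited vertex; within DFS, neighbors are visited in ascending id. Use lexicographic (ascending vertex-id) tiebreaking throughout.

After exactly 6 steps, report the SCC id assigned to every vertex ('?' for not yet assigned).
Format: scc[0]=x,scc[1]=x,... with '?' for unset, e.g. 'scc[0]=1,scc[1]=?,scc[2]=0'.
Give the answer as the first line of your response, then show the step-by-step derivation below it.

scc[0]=?,scc[1]=?,scc[2]=?,scc[3]=?,scc[4]=?,scc[5]=0,scc[6]=?,scc[7]=?

step 1: low=(low[0]=0,low[1]=1,low[2]=3,low[3]=0,low[4]=?,low[5]=?,low[6]=2,low[7]=?); scc=(scc[0]=?,scc[1]=?,scc[2]=?,scc[3]=?,scc[4]=?,scc[5]=?,scc[6]=?,scc[7]=?)
step 2: low=(low[0]=0,low[1]=1,low[2]=0,low[3]=0,low[4]=?,low[5]=?,low[6]=2,low[7]=?); scc=(scc[0]=?,scc[1]=?,scc[2]=?,scc[3]=?,scc[4]=?,scc[5]=?,scc[6]=?,scc[7]=?)
step 3: low=(low[0]=0,low[1]=1,low[2]=0,low[3]=0,low[4]=?,low[5]=5,low[6]=0,low[7]=?); scc=(scc[0]=?,scc[1]=?,scc[2]=?,scc[3]=?,scc[4]=?,scc[5]=0,scc[6]=?,scc[7]=?)
step 4: low=(low[0]=0,low[1]=1,low[2]=0,low[3]=0,low[4]=?,low[5]=5,low[6]=0,low[7]=?); scc=(scc[0]=?,scc[1]=?,scc[2]=?,scc[3]=?,scc[4]=?,scc[5]=0,scc[6]=?,scc[7]=?)
step 5: low=(low[0]=0,low[1]=0,low[2]=0,low[3]=0,low[4]=?,low[5]=5,low[6]=0,low[7]=?); scc=(scc[0]=?,scc[1]=?,scc[2]=?,scc[3]=?,scc[4]=?,scc[5]=0,scc[6]=?,scc[7]=?)
step 6: low=(low[0]=0,low[1]=0,low[2]=0,low[3]=0,low[4]=?,low[5]=5,low[6]=0,low[7]=3); scc=(scc[0]=?,scc[1]=?,scc[2]=?,scc[3]=?,scc[4]=?,scc[5]=0,scc[6]=?,scc[7]=?)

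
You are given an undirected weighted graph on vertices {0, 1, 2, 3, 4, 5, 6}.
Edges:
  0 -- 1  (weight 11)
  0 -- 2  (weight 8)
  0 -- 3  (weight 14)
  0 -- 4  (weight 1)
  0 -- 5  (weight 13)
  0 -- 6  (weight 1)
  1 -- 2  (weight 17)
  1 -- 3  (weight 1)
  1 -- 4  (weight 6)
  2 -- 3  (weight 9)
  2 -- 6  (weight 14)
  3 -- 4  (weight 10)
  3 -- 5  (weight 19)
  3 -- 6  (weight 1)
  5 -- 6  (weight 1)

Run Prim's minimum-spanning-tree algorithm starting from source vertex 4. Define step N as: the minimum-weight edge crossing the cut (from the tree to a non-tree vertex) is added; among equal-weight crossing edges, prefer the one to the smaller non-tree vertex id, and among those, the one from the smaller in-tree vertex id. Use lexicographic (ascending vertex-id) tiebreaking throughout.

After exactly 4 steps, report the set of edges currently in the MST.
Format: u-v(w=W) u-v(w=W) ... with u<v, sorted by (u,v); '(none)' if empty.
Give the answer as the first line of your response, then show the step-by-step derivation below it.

0-4(w=1) 0-6(w=1) 1-3(w=1) 3-6(w=1)

step 1: add edge 0-4 (w=1); MST = {0-4(w=1)}
step 2: add edge 0-6 (w=1); MST = {0-4(w=1) 0-6(w=1)}
step 3: add edge 3-6 (w=1); MST = {0-4(w=1) 0-6(w=1) 3-6(w=1)}
step 4: add edge 1-3 (w=1); MST = {0-4(w=1) 0-6(w=1) 1-3(w=1) 3-6(w=1)}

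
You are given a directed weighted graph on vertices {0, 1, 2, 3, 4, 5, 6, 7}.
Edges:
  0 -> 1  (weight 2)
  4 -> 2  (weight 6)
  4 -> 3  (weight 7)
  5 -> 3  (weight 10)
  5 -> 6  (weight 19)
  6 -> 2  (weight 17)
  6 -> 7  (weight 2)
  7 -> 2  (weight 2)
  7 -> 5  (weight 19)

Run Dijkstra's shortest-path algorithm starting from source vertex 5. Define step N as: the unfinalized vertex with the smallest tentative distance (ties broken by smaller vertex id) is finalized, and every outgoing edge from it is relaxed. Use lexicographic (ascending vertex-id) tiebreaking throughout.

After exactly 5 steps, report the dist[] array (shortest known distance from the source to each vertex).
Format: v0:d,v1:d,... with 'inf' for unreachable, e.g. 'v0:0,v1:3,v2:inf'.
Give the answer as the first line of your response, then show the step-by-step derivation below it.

v0:inf,v1:inf,v2:23,v3:10,v4:inf,v5:0,v6:19,v7:21

step 1: dist = v0:inf,v1:inf,v2:inf,v3:10,v4:inf,v5:0,v6:19,v7:inf
step 2: dist = v0:inf,v1:inf,v2:inf,v3:10,v4:inf,v5:0,v6:19,v7:inf
step 3: dist = v0:inf,v1:inf,v2:36,v3:10,v4:inf,v5:0,v6:19,v7:21
step 4: dist = v0:inf,v1:inf,v2:23,v3:10,v4:inf,v5:0,v6:19,v7:21
step 5: dist = v0:inf,v1:inf,v2:23,v3:10,v4:inf,v5:0,v6:19,v7:21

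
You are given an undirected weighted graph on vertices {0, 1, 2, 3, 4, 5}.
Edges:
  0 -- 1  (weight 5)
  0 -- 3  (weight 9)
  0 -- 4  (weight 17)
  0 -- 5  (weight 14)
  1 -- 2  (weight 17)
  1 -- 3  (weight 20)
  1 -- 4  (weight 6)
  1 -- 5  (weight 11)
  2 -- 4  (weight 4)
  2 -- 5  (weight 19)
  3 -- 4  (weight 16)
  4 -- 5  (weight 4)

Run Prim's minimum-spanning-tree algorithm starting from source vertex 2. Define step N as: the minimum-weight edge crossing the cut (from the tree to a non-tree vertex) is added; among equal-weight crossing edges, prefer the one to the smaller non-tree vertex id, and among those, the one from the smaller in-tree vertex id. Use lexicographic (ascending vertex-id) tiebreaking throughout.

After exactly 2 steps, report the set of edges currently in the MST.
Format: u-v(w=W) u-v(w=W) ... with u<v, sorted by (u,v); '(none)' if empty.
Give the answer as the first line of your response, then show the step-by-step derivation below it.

2-4(w=4) 4-5(w=4)

step 1: add edge 2-4 (w=4); MST = {2-4(w=4)}
step 2: add edge 4-5 (w=4); MST = {2-4(w=4) 4-5(w=4)}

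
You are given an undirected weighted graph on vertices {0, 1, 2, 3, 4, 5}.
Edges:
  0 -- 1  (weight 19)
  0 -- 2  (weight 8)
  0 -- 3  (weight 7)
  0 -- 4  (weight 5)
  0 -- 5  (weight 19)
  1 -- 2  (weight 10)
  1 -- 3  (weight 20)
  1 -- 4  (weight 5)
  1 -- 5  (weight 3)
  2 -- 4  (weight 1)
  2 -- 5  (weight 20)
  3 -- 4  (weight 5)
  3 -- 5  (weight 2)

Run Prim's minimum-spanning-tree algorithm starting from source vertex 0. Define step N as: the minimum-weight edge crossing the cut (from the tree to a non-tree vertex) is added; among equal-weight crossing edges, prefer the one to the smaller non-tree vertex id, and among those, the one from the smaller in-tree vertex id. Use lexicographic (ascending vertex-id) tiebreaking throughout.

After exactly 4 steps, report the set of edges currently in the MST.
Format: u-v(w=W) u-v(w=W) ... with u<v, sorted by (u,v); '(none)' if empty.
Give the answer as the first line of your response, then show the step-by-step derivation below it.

0-4(w=5) 1-4(w=5) 1-5(w=3) 2-4(w=1)

step 1: add edge 0-4 (w=5); MST = {0-4(w=5)}
step 2: add edge 2-4 (w=1); MST = {0-4(w=5) 2-4(w=1)}
step 3: add edge 1-4 (w=5); MST = {0-4(w=5) 1-4(w=5) 2-4(w=1)}
step 4: add edge 1-5 (w=3); MST = {0-4(w=5) 1-4(w=5) 1-5(w=3) 2-4(w=1)}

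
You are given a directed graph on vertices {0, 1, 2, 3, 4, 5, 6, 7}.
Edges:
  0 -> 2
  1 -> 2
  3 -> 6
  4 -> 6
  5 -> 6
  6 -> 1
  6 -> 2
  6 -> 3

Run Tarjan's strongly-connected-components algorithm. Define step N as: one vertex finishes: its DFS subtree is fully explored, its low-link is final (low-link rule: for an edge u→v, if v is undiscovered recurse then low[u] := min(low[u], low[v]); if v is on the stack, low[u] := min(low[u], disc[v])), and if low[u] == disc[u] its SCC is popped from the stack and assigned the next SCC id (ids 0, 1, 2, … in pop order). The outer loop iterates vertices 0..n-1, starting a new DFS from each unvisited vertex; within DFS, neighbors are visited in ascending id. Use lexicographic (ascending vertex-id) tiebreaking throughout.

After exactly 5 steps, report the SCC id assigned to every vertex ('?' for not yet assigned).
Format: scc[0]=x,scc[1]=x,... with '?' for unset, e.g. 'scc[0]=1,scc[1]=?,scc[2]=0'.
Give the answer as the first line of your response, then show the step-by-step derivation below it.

scc[0]=1,scc[1]=2,scc[2]=0,scc[3]=3,scc[4]=?,scc[5]=?,scc[6]=3,scc[7]=?

step 1: low=(low[0]=0,low[1]=?,low[2]=1,low[3]=?,low[4]=?,low[5]=?,low[6]=?,low[7]=?); scc=(scc[0]=?,scc[1]=?,scc[2]=0,scc[3]=?,scc[4]=?,scc[5]=?,scc[6]=?,scc[7]=?)
step 2: low=(low[0]=0,low[1]=?,low[2]=1,low[3]=?,low[4]=?,low[5]=?,low[6]=?,low[7]=?); scc=(scc[0]=1,scc[1]=?,scc[2]=0,scc[3]=?,scc[4]=?,scc[5]=?,scc[6]=?,scc[7]=?)
step 3: low=(low[0]=0,low[1]=2,low[2]=1,low[3]=?,low[4]=?,low[5]=?,low[6]=?,low[7]=?); scc=(scc[0]=1,scc[1]=2,scc[2]=0,scc[3]=?,scc[4]=?,scc[5]=?,scc[6]=?,scc[7]=?)
step 4: low=(low[0]=0,low[1]=2,low[2]=1,low[3]=3,low[4]=?,low[5]=?,low[6]=3,low[7]=?); scc=(scc[0]=1,scc[1]=2,scc[2]=0,scc[3]=?,scc[4]=?,scc[5]=?,scc[6]=?,scc[7]=?)
step 5: low=(low[0]=0,low[1]=2,low[2]=1,low[3]=3,low[4]=?,low[5]=?,low[6]=3,low[7]=?); scc=(scc[0]=1,scc[1]=2,scc[2]=0,scc[3]=3,scc[4]=?,scc[5]=?,scc[6]=3,scc[7]=?)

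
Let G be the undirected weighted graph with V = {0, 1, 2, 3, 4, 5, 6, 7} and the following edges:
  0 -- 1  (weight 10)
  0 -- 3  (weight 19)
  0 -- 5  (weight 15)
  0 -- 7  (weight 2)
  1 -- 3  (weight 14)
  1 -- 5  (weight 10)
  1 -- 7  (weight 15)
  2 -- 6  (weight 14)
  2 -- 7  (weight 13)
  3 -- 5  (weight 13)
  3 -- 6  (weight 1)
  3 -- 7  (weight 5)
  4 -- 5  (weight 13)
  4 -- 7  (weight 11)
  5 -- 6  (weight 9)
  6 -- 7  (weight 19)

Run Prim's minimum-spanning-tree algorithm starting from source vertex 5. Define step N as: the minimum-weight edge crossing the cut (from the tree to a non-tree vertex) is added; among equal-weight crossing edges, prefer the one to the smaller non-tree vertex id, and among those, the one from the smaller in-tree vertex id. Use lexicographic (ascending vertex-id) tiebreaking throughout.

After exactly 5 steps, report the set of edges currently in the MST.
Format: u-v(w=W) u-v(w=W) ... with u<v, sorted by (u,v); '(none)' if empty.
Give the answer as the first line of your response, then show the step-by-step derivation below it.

0-1(w=10) 0-7(w=2) 3-6(w=1) 3-7(w=5) 5-6(w=9)

step 1: add edge 5-6 (w=9); MST = {5-6(w=9)}
step 2: add edge 3-6 (w=1); MST = {3-6(w=1) 5-6(w=9)}
step 3: add edge 3-7 (w=5); MST = {3-6(w=1) 3-7(w=5) 5-6(w=9)}
step 4: add edge 0-7 (w=2); MST = {0-7(w=2) 3-6(w=1) 3-7(w=5) 5-6(w=9)}
step 5: add edge 0-1 (w=10); MST = {0-1(w=10) 0-7(w=2) 3-6(w=1) 3-7(w=5) 5-6(w=9)}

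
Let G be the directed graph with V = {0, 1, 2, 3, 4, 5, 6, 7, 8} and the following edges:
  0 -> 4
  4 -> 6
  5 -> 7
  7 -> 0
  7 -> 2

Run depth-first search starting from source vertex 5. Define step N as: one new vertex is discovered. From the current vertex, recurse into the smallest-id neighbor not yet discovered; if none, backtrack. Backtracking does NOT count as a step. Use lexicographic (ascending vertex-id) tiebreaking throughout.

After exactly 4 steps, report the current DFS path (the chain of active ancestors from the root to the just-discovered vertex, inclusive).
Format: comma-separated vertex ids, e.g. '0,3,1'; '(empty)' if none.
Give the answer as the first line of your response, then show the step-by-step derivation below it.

5,7,0,4

step 1: discover 5; path=5; order=5
step 2: discover 7; path=5>7; order=5,7
step 3: discover 0; path=5>7>0; order=5,7,0
step 4: discover 4; path=5>7>0>4; order=5,7,0,4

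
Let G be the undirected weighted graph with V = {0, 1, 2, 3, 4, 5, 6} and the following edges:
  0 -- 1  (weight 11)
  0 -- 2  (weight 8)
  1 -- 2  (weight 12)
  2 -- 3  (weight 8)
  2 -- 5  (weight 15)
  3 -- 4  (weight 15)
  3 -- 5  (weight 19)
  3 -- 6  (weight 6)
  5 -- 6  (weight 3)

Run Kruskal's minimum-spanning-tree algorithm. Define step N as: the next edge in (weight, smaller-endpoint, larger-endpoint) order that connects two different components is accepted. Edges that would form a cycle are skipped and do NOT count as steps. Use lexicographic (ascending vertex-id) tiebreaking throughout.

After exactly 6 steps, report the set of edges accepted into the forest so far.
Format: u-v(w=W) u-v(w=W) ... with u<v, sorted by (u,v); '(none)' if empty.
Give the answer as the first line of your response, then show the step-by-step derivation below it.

0-1(w=11) 0-2(w=8) 2-3(w=8) 3-4(w=15) 3-6(w=6) 5-6(w=3)

step 1: add edge 5-6 (w=3); MST = {5-6(w=3)}
step 2: add edge 3-6 (w=6); MST = {3-6(w=6) 5-6(w=3)}
step 3: add edge 0-2 (w=8); MST = {0-2(w=8) 3-6(w=6) 5-6(w=3)}
step 4: add edge 2-3 (w=8); MST = {0-2(w=8) 2-3(w=8) 3-6(w=6) 5-6(w=3)}
step 5: add edge 0-1 (w=11); MST = {0-1(w=11) 0-2(w=8) 2-3(w=8) 3-6(w=6) 5-6(w=3)}
step 6: add edge 3-4 (w=15); MST = {0-1(w=11) 0-2(w=8) 2-3(w=8) 3-4(w=15) 3-6(w=6) 5-6(w=3)}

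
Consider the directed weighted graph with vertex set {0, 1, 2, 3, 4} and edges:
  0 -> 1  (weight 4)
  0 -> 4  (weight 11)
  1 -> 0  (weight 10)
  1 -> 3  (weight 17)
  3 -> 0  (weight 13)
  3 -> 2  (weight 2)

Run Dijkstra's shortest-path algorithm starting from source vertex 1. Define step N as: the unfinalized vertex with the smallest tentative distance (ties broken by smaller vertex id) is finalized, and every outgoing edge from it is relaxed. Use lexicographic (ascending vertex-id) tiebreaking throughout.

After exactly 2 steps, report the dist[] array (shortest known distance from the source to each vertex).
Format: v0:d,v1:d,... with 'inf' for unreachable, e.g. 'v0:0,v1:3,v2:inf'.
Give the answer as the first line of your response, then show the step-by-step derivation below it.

v0:10,v1:0,v2:inf,v3:17,v4:21

step 1: dist = v0:10,v1:0,v2:inf,v3:17,v4:inf
step 2: dist = v0:10,v1:0,v2:inf,v3:17,v4:21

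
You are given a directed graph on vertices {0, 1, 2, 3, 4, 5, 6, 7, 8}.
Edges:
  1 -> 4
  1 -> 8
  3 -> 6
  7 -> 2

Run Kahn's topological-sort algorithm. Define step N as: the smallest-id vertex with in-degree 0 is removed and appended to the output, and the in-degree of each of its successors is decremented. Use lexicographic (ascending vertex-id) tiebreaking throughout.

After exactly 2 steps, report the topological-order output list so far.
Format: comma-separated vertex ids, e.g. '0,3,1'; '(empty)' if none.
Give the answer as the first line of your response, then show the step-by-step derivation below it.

0,1

step 1: output 0; order=[0]; indeg=(0,0,1,0,1,0,1,0,1)
step 2: output 1; order=[0,1]; indeg=(0,0,1,0,0,0,1,0,0)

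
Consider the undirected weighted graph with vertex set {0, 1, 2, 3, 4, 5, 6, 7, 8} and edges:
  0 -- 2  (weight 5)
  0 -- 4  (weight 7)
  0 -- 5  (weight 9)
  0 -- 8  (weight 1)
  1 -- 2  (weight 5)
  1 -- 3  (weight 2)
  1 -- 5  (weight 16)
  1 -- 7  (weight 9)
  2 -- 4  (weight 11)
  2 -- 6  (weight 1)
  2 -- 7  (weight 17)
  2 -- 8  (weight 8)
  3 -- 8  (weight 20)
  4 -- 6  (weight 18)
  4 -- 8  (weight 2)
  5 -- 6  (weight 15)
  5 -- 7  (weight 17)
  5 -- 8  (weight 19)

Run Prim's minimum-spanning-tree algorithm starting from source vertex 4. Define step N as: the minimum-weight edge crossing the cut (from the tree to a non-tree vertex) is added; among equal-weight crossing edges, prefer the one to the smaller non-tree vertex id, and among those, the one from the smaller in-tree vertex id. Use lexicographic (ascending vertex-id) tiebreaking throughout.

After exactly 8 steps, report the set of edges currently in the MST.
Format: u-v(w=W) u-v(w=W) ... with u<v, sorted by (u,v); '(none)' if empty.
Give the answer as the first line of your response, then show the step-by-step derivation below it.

0-2(w=5) 0-5(w=9) 0-8(w=1) 1-2(w=5) 1-3(w=2) 1-7(w=9) 2-6(w=1) 4-8(w=2)

step 1: add edge 4-8 (w=2); MST = {4-8(w=2)}
step 2: add edge 0-8 (w=1); MST = {0-8(w=1) 4-8(w=2)}
step 3: add edge 0-2 (w=5); MST = {0-2(w=5) 0-8(w=1) 4-8(w=2)}
step 4: add edge 2-6 (w=1); MST = {0-2(w=5) 0-8(w=1) 2-6(w=1) 4-8(w=2)}
step 5: add edge 1-2 (w=5); MST = {0-2(w=5) 0-8(w=1) 1-2(w=5) 2-6(w=1) 4-8(w=2)}
step 6: add edge 1-3 (w=2); MST = {0-2(w=5) 0-8(w=1) 1-2(w=5) 1-3(w=2) 2-6(w=1) 4-8(w=2)}
step 7: add edge 0-5 (w=9); MST = {0-2(w=5) 0-5(w=9) 0-8(w=1) 1-2(w=5) 1-3(w=2) 2-6(w=1) 4-8(w=2)}
step 8: add edge 1-7 (w=9); MST = {0-2(w=5) 0-5(w=9) 0-8(w=1) 1-2(w=5) 1-3(w=2) 1-7(w=9) 2-6(w=1) 4-8(w=2)}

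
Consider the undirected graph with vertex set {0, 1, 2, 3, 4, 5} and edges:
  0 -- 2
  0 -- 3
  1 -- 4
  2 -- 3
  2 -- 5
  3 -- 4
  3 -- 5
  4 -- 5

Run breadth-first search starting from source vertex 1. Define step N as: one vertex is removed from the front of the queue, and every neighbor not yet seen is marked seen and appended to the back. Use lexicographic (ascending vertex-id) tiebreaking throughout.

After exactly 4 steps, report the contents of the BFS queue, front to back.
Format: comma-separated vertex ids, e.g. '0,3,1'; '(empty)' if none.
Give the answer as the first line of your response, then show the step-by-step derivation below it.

0,2

step 1: dequeue 1; queue=[4]; order=1
step 2: dequeue 4; queue=[3,5]; order=1,4
step 3: dequeue 3; queue=[5,0,2]; order=1,4,3
step 4: dequeue 5; queue=[0,2]; order=1,4,3,5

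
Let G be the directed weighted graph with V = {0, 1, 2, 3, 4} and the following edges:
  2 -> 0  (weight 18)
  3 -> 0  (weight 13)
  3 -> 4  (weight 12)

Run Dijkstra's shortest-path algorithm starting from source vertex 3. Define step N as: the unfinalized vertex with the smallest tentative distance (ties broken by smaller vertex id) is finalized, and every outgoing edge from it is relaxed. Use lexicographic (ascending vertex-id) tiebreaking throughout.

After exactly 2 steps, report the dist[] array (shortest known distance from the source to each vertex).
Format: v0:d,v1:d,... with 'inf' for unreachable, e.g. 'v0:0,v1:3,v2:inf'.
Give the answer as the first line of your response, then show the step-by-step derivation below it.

v0:13,v1:inf,v2:inf,v3:0,v4:12

step 1: dist = v0:13,v1:inf,v2:inf,v3:0,v4:12
step 2: dist = v0:13,v1:inf,v2:inf,v3:0,v4:12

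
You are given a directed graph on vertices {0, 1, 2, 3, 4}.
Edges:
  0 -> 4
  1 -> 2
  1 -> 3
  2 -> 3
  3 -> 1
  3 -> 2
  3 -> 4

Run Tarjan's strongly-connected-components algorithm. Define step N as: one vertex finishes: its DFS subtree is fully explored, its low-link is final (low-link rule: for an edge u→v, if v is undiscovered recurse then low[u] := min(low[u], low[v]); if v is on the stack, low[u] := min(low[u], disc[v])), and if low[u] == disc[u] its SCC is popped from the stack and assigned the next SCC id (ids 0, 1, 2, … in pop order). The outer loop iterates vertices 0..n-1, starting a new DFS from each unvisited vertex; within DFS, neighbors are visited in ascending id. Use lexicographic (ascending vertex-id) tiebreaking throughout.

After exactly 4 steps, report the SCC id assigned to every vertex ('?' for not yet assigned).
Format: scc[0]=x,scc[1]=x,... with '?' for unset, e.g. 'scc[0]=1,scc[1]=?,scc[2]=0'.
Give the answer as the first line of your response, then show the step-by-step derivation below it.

scc[0]=1,scc[1]=?,scc[2]=?,scc[3]=?,scc[4]=0

step 1: low=(low[0]=0,low[1]=?,low[2]=?,low[3]=?,low[4]=1); scc=(scc[0]=?,scc[1]=?,scc[2]=?,scc[3]=?,scc[4]=0)
step 2: low=(low[0]=0,low[1]=?,low[2]=?,low[3]=?,low[4]=1); scc=(scc[0]=1,scc[1]=?,scc[2]=?,scc[3]=?,scc[4]=0)
step 3: low=(low[0]=0,low[1]=2,low[2]=3,low[3]=2,low[4]=1); scc=(scc[0]=1,scc[1]=?,scc[2]=?,scc[3]=?,scc[4]=0)
step 4: low=(low[0]=0,low[1]=2,low[2]=2,low[3]=2,low[4]=1); scc=(scc[0]=1,scc[1]=?,scc[2]=?,scc[3]=?,scc[4]=0)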